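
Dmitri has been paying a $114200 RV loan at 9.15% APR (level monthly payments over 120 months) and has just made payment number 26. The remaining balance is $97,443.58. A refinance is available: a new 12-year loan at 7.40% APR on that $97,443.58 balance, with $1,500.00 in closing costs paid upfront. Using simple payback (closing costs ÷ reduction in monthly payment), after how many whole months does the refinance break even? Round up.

Current payment = 114,200 × 9.15%/12 / (1 − (1+0.0076250)^−120) = $1,455.92.
Refinanced payment = 97,443.58 × 0.0061667 / (1 − (1+0.0061667)^−144) = $1,022.99.
Monthly savings = $1,455.92 − $1,022.99 = $432.93.
Break-even = $1,500.00 / $432.93 = 3.46 → 4 months.

4 months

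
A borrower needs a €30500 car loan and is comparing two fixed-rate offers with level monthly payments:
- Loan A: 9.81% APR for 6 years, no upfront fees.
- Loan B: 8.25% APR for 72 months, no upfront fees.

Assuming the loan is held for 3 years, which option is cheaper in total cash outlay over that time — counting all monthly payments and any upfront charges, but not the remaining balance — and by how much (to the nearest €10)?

Loan B by €850

Loan A: at 9.81% the monthly rate is 0.0081750, so the payment is 30,500 × 0.0081750 / (1 − 1.0081750^−72) = €562.12.
Loan B: at 8.25% the monthly rate is 0.0068750, so the payment is 30,500 × 0.0068750 / (1 − 1.0068750^−72) = €538.49.
Over 36 months: Loan A costs 36 × €562.12 = €20,236.32; Loan B costs 36 × €538.49 = €19,385.64.
Loan B is cheaper by €20,236.32 − €19,385.64 = €850.68.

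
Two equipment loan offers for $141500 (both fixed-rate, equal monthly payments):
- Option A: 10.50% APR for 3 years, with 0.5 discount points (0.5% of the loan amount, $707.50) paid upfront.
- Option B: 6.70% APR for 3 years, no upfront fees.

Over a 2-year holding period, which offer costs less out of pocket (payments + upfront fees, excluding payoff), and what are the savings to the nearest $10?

Option B by $6,690

Option A: at 10.50% the monthly rate is 0.0087500, so the payment is 141,500 × 0.0087500 / (1 − 1.0087500^−36) = $4,599.10.
Option B: monthly rate = 6.7%/12 = 0.0055833; payment = 141,500 × 0.0055833 / (1 − (1+0.0055833)^−36) = $4,349.73.
Over 24 months: Option A costs 24 × $4,599.10 + $707.50 = $111,085.90; Option B costs 24 × $4,349.73 = $104,393.52.
Option B is cheaper by $111,085.90 − $104,393.52 = $6,692.38.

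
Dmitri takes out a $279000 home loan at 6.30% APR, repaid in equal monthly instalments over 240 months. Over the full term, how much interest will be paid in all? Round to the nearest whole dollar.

At 6.30% the monthly rate is 0.0052500, so the payment is 279,000 × 0.0052500 / (1 − 1.0052500^−240) = $2,047.43.
Total paid = 240 × $2,047.43 = $491,383.20; interest = $491,383.20 − $279,000 = $212,383.20.

$212,383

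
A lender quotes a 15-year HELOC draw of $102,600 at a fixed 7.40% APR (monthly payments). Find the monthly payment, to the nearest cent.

$945.29

Monthly rate = 7.4%/12 = 0.0061667; payment = 102,600 × 0.0061667 / (1 − (1+0.0061667)^−180) = $945.29.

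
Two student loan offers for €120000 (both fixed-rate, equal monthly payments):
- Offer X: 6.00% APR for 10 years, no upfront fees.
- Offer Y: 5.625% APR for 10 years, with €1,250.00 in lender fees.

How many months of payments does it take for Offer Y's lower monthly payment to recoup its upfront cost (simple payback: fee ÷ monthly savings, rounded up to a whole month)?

Offer X: at 6.00% the monthly rate is 0.0050000, so the payment is 120,000 × 0.0050000 / (1 − 1.0050000^−120) = €1,332.25.
Offer Y: at 5.625% the monthly rate is 0.0046875, so the payment is 120,000 × 0.0046875 / (1 − 1.0046875^−120) = €1,309.76.
Monthly savings = €1,332.25 − €1,309.76 = €22.49.
Break-even = €1,250.00 / €22.49 = 55.58 → 56 months.

56 months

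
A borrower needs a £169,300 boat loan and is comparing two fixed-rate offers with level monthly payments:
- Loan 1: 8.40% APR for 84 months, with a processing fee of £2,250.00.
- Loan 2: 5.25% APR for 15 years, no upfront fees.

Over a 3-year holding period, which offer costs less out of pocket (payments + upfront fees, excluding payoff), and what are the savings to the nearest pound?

Loan 1: at 8.40% the monthly rate is 0.0070000, so the payment is 169,300 × 0.0070000 / (1 − 1.0070000^−84) = £2,672.61.
Loan 2: monthly rate = 5.25%/12 = 0.0043750; payment = 169,300 × 0.0043750 / (1 − (1+0.0043750)^−180) = £1,360.96.
Over 36 months: Loan 1 costs 36 × £2,672.61 + £2,250.00 = £98,463.96; Loan 2 costs 36 × £1,360.96 = £48,994.56.
Loan 2 is cheaper by £98,463.96 − £48,994.56 = £49,469.40.

Loan 2 by £49,469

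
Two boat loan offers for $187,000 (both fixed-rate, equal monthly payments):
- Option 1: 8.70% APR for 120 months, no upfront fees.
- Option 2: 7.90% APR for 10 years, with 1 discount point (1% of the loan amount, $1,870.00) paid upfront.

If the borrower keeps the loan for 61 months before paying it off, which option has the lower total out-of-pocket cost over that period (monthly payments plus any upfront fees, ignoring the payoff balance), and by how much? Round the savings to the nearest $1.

Option 1: at 8.70% the monthly rate is 0.0072500, so the payment is 187,000 × 0.0072500 / (1 − 1.0072500^−120) = $2,338.58.
Option 2: at 7.90% the monthly rate is 0.0065833, so the payment is 187,000 × 0.0065833 / (1 − 1.0065833^−120) = $2,258.96.
Over 61 months: Option 1 costs 61 × $2,338.58 = $142,653.38; Option 2 costs 61 × $2,258.96 + $1,870.00 = $139,666.56.
Option 2 is cheaper by $142,653.38 − $139,666.56 = $2,986.82.

Option 2 by $2,987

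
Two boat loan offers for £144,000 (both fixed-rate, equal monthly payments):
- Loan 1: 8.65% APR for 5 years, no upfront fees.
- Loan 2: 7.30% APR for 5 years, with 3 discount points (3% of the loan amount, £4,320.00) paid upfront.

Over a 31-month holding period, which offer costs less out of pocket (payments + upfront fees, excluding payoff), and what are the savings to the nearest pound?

Loan 1: at 8.65% the monthly rate is 0.0072083, so the payment is 144,000 × 0.0072083 / (1 − 1.0072083^−60) = £2,964.80.
Loan 2: at 7.30% the monthly rate is 0.0060833, so the payment is 144,000 × 0.0060833 / (1 − 1.0060833^−60) = £2,871.80.
Over 31 months: Loan 1 costs 31 × £2,964.80 = £91,908.80; Loan 2 costs 31 × £2,871.80 + £4,320.00 = £93,345.80.
Loan 1 is cheaper by £93,345.80 − £91,908.80 = £1,437.00.

Loan 1 by £1,437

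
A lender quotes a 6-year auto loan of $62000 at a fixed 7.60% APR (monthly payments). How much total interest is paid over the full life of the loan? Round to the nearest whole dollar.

$15,399

Monthly rate = 7.6%/12 = 0.0063333; payment = 62,000 × 0.0063333 / (1 − (1+0.0063333)^−72) = $1,074.99.
Total paid = 72 × $1,074.99 = $77,399.28; interest = $77,399.28 − $62,000 = $15,399.28.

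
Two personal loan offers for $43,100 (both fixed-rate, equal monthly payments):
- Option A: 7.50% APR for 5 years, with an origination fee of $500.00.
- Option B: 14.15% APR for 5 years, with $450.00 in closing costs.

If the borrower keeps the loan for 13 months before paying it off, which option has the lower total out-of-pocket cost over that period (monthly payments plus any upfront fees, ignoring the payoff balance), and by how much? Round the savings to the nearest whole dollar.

Option A: monthly rate = 7.5%/12 = 0.0062500; payment = 43,100 × 0.0062500 / (1 − (1+0.0062500)^−60) = $863.64.
Option B: monthly rate = 14.15%/12 = 0.0117917; payment = 43,100 × 0.0117917 / (1 − (1+0.0117917)^−60) = $1,006.22.
Over 13 months: Option A costs 13 × $863.64 + $500.00 = $11,727.32; Option B costs 13 × $1,006.22 + $450.00 = $13,530.86.
Option A is cheaper by $13,530.86 − $11,727.32 = $1,803.54.

Option A by $1,804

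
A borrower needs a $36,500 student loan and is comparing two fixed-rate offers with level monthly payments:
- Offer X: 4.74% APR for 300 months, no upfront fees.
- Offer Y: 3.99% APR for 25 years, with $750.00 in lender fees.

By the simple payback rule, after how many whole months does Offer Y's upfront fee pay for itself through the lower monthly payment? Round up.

Offer X: at 4.74% the monthly rate is 0.0039500, so the payment is 36,500 × 0.0039500 / (1 − 1.0039500^−300) = $207.88.
Offer Y: at 3.99% the monthly rate is 0.0033250, so the payment is 36,500 × 0.0033250 / (1 − 1.0033250^−300) = $192.46.
Monthly savings = $207.88 − $192.46 = $15.42.
Break-even = $750.00 / $15.42 = 48.64 → 49 months.

49 months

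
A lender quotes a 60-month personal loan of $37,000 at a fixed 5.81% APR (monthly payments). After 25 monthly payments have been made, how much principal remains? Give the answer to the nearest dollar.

With monthly rate i = 5.81%/12 = 0.0048417, the balance after k of n payments is P · [(1+i)^n − (1+i)^k] / [(1+i)^n − 1].
(1+0.0048417)^60 = 1.33615891 and (1+0.0048417)^25 = 1.12834233, so the balance is 37,000 × (1.33615891 − 1.12834233) / (1.33615891 − 1) = $22,873.75.

$22,874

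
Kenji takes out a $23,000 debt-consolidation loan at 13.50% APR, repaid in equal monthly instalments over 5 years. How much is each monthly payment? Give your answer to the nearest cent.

Monthly rate = 13.5%/12 = 0.0112500; payment = 23,000 × 0.0112500 / (1 − (1+0.0112500)^−60) = $529.23.

$529.23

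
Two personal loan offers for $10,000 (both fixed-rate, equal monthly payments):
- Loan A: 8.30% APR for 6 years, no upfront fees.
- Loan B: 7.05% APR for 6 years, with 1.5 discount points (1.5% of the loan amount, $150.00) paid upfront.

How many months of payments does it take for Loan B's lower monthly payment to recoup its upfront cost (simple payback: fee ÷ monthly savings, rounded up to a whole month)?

Loan A: at 8.30% the monthly rate is 0.0069167, so the payment is 10,000 × 0.0069167 / (1 − 1.0069167^−72) = $176.80.
Loan B: monthly rate = 7.05%/12 = 0.0058750; payment = 10,000 × 0.0058750 / (1 − (1+0.0058750)^−72) = $170.73.
Monthly savings = $176.80 − $170.73 = $6.07.
Break-even = $150.00 / $6.07 = 24.71 → 25 months.

25 months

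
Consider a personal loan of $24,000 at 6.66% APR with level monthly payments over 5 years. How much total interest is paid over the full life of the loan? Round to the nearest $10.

Monthly rate = 6.66%/12 = 0.0055500; payment = 24,000 × 0.0055500 / (1 − (1+0.0055500)^−60) = $471.39.
Total paid = 60 × $471.39 = $28,283.40; interest = $28,283.40 − $24,000 = $4,283.40.

$4,280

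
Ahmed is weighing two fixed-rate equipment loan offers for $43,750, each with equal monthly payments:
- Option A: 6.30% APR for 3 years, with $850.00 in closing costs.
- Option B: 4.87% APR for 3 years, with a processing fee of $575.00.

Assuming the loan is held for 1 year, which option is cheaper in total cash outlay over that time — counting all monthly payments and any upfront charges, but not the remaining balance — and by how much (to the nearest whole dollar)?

Option A: monthly rate = 6.3%/12 = 0.0052500; payment = 43,750 × 0.0052500 / (1 − (1+0.0052500)^−36) = $1,336.91.
Option B: at 4.87% the monthly rate is 0.0040583, so the payment is 43,750 × 0.0040583 / (1 − 1.0040583^−36) = $1,308.67.
Over 12 months: Option A costs 12 × $1,336.91 + $850.00 = $16,892.92; Option B costs 12 × $1,308.67 + $575.00 = $16,279.04.
Option B is cheaper by $16,892.92 − $16,279.04 = $613.88.

Option B by $614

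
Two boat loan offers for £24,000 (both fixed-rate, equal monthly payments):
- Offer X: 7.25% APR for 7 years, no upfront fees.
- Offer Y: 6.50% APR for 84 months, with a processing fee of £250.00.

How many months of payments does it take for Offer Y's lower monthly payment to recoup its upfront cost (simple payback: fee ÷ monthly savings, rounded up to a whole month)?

Offer X: monthly rate = 7.25%/12 = 0.0060417; payment = 24,000 × 0.0060417 / (1 − (1+0.0060417)^−84) = £365.16.
Offer Y: at 6.50% the monthly rate is 0.0054167, so the payment is 24,000 × 0.0054167 / (1 − 1.0054167^−84) = £356.39.
Monthly savings = £365.16 − £356.39 = £8.77.
Break-even = £250.00 / £8.77 = 28.51 → 29 months.

29 months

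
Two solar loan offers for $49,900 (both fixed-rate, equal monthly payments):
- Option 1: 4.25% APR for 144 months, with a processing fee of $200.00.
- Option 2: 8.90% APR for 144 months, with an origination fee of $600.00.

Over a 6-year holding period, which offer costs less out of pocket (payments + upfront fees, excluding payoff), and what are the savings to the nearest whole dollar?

Option 1: monthly rate = 4.25%/12 = 0.0035417; payment = 49,900 × 0.0035417 / (1 − (1+0.0035417)^−144) = $442.97.
Option 2: at 8.90% the monthly rate is 0.0074167, so the payment is 49,900 × 0.0074167 / (1 − 1.0074167^−144) = $565.07.
Over 72 months: Option 1 costs 72 × $442.97 + $200.00 = $32,093.84; Option 2 costs 72 × $565.07 + $600.00 = $41,285.04.
Option 1 is cheaper by $41,285.04 − $32,093.84 = $9,191.20.

Option 1 by $9,191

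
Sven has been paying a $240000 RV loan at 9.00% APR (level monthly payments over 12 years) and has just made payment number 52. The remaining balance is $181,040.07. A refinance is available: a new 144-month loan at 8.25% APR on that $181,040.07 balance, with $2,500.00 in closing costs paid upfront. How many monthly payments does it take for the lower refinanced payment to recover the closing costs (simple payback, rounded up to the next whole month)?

4 months

Current payment = 240,000 × 9%/12 / (1 − (1+0.0075000)^−144) = $2,731.27.
Refinanced payment = 181,040.07 × 0.0068750 / (1 − (1+0.0068750)^−144) = $1,984.57.
Monthly savings = $2,731.27 − $1,984.57 = $746.70.
Break-even = $2,500.00 / $746.70 = 3.35 → 4 months.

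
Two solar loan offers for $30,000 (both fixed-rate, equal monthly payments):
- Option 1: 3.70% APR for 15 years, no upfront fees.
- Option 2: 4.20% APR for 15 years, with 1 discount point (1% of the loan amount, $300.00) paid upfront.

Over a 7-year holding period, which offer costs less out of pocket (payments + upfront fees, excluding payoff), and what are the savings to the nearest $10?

Option 1: at 3.70% the monthly rate is 0.0030833, so the payment is 30,000 × 0.0030833 / (1 − 1.0030833^−180) = $217.42.
Option 2: monthly rate = 4.2%/12 = 0.0035000; payment = 30,000 × 0.0035000 / (1 − (1+0.0035000)^−180) = $224.93.
Over 84 months: Option 1 costs 84 × $217.42 = $18,263.28; Option 2 costs 84 × $224.93 + $300.00 = $19,194.12.
Option 1 is cheaper by $19,194.12 − $18,263.28 = $930.84.

Option 1 by $930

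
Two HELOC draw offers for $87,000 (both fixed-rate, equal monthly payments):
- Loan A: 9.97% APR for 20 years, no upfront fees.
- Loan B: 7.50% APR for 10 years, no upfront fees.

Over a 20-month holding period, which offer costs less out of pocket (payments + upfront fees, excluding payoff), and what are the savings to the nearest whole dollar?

Loan A: at 9.97% the monthly rate is 0.0083083, so the payment is 87,000 × 0.0083083 / (1 − 1.0083083^−240) = $837.84.
Loan B: monthly rate = 7.5%/12 = 0.0062500; payment = 87,000 × 0.0062500 / (1 − (1+0.0062500)^−120) = $1,032.71.
Over 20 months: Loan A costs 20 × $837.84 = $16,756.80; Loan B costs 20 × $1,032.71 = $20,654.20.
Loan A is cheaper by $20,654.20 − $16,756.80 = $3,897.40.

Loan A by $3,897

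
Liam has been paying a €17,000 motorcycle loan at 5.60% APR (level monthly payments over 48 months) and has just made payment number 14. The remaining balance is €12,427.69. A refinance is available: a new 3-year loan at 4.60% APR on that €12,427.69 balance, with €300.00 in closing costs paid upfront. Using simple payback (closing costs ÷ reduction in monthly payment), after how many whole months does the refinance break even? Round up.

Current payment = 17,000 × 5.6%/12 / (1 − (1+0.0046667)^−48) = €396.14.
Refinanced payment = 12,427.69 × 0.0038333 / (1 − (1+0.0038333)^−36) = €370.24.
Monthly savings = €396.14 − €370.24 = €25.90.
Break-even = €300.00 / €25.90 = 11.58 → 12 months.

12 months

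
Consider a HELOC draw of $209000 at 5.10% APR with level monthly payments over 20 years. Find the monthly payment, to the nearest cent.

$1,390.88

Monthly rate = 5.1%/12 = 0.0042500; payment = 209,000 × 0.0042500 / (1 − (1+0.0042500)^−240) = $1,390.88.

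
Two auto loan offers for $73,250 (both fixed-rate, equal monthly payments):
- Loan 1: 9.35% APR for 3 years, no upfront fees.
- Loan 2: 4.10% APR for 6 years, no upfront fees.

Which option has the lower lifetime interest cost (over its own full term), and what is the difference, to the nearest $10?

Loan 2 by $1,530

Loan 1: at 9.35% the monthly rate is 0.0077917, so the payment is 73,250 × 0.0077917 / (1 − 1.0077917^−36) = $2,341.28.
Total interest on Loan 1 = 36 × $2,341.28 − $73,250 = $11,036.08.
Loan 2: monthly rate = 4.1%/12 = 0.0034167; payment = 73,250 × 0.0034167 / (1 − (1+0.0034167)^−72) = $1,149.35.
Total interest on Loan 2 = 72 × $1,149.35 − $73,250 = $9,503.20.
Loan 2 is lower by $1,532.88.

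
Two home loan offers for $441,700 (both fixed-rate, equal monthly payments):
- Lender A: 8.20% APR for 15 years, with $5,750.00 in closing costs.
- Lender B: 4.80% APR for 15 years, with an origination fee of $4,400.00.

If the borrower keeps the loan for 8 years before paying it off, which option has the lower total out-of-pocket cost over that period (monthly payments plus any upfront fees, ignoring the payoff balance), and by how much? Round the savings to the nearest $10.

Lender B by $80,570

Lender A: at 8.20% the monthly rate is 0.0068333, so the payment is 441,700 × 0.0068333 / (1 − 1.0068333^−180) = $4,272.27.
Lender B: monthly rate = 4.8%/12 = 0.0040000; payment = 441,700 × 0.0040000 / (1 − (1+0.0040000)^−180) = $3,447.09.
Over 96 months: Lender A costs 96 × $4,272.27 + $5,750.00 = $415,887.92; Lender B costs 96 × $3,447.09 + $4,400.00 = $335,320.64.
Lender B is cheaper by $415,887.92 − $335,320.64 = $80,567.28.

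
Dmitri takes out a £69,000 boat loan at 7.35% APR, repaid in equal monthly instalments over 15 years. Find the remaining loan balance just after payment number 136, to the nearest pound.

With monthly rate i = 7.35%/12 = 0.0061250, the balance after k of n payments is P · [(1+i)^n − (1+i)^k] / [(1+i)^n − 1].
(1+0.0061250)^180 = 3.00157550 and (1+0.0061250)^136 = 2.29437232, so the balance is 69,000 × (3.00157550 − 2.29437232) / (3.00157550 − 1) = £24,379.30.

£24,379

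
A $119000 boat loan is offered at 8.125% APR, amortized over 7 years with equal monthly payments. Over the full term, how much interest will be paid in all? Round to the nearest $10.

At 8.125% the monthly rate is 0.0067708, so the payment is 119,000 × 0.0067708 / (1 − 1.0067708^−84) = $1,862.18.
Total paid = 84 × $1,862.18 = $156,423.12; interest = $156,423.12 − $119,000 = $37,423.12.

$37,420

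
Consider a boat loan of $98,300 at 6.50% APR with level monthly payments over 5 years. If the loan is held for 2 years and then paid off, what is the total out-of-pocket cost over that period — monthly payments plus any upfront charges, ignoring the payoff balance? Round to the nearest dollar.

Monthly rate = 6.5%/12 = 0.0054167; payment = 98,300 × 0.0054167 / (1 − (1+0.0054167)^−60) = $1,923.35.
Total outlay = 24 × $1,923.35 = $46,160.40.

$46,160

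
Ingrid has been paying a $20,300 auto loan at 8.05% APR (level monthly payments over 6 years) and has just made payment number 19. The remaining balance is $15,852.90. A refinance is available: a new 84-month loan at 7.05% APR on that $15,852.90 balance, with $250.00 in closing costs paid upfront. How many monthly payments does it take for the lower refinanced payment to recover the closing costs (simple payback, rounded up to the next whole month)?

3 months

Current payment = 20,300 × 8.05%/12 / (1 − (1+0.0067083)^−72) = $356.42.
Refinanced payment = 15,852.90 × 0.0058750 / (1 − (1+0.0058750)^−84) = $239.65.
Monthly savings = $356.42 − $239.65 = $116.77.
Break-even = $250.00 / $116.77 = 2.14 → 3 months.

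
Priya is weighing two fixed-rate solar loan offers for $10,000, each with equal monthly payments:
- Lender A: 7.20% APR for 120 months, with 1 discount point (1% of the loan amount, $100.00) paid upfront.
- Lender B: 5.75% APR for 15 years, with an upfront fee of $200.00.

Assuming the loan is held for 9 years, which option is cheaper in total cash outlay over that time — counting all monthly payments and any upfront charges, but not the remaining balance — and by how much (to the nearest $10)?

Lender A: monthly rate = 7.2%/12 = 0.0060000; payment = 10,000 × 0.0060000 / (1 − (1+0.0060000)^−120) = $117.14.
Lender B: monthly rate = 5.75%/12 = 0.0047917; payment = 10,000 × 0.0047917 / (1 − (1+0.0047917)^−180) = $83.04.
Over 108 months: Lender A costs 108 × $117.14 + $100.00 = $12,751.12; Lender B costs 108 × $83.04 + $200.00 = $9,168.32.
Lender B is cheaper by $12,751.12 − $9,168.32 = $3,582.80.

Lender B by $3,580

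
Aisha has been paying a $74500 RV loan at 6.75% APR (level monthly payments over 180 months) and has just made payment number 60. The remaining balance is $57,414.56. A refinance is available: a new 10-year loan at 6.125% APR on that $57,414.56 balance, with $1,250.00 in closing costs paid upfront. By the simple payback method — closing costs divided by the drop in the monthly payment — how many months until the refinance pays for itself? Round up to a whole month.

69 months

Current payment = 74,500 × 6.75%/12 / (1 − (1+0.0056250)^−180) = $659.26.
Refinanced payment = 57,414.56 × 0.0051042 / (1 − (1+0.0051042)^−120) = $641.03.
Monthly savings = $659.26 − $641.03 = $18.23.
Break-even = $1,250.00 / $18.23 = 68.57 → 69 months.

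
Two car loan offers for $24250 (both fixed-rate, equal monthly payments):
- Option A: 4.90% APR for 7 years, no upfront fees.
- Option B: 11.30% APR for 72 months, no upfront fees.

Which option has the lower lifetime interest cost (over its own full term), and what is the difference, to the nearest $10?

Option A: at 4.90% the monthly rate is 0.0040833, so the payment is 24,250 × 0.0040833 / (1 − 1.0040833^−84) = $341.61.
Total interest on Option A = 84 × $341.61 − $24,250 = $4,445.24.
Option B: at 11.30% the monthly rate is 0.0094167, so the payment is 24,250 × 0.0094167 / (1 − 1.0094167^−72) = $465.31.
Total interest on Option B = 72 × $465.31 − $24,250 = $9,252.32.
Option A is lower by $4,807.08.

Option A by $4,810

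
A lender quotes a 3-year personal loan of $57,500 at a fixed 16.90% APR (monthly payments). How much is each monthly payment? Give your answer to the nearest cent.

$2,047.17

At 16.90% the monthly rate is 0.0140833, so the payment is 57,500 × 0.0140833 / (1 − 1.0140833^−36) = $2,047.17.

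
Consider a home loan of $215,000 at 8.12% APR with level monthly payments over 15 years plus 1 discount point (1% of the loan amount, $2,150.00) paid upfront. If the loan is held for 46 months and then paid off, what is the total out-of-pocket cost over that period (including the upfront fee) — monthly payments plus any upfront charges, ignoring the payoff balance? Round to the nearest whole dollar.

Monthly rate = 8.12%/12 = 0.0067667; payment = 215,000 × 0.0067667 / (1 − (1+0.0067667)^−180) = $2,069.57.
Total outlay = 46 × $2,069.57 + $2,150.00 = $97,350.22.

$97,350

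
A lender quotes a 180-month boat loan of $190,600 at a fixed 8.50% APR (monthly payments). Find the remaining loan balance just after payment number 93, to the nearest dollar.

With monthly rate i = 8.5%/12 = 0.0070833, the balance after k of n payments is P · [(1+i)^n − (1+i)^k] / [(1+i)^n − 1].
(1+0.0070833)^180 = 3.56265334 and (1+0.0070833)^93 = 1.92789337, so the balance is 190,600 × (3.56265334 − 1.92789337) / (3.56265334 − 1) = $121,586.97.

$121,587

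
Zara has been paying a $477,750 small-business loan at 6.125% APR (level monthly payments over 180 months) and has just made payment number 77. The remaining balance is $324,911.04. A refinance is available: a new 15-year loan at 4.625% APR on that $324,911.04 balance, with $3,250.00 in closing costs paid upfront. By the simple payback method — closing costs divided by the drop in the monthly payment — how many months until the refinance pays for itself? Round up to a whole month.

Current payment = 477,750 × 6.125%/12 / (1 − (1+0.0051042)^−180) = $4,063.86.
Refinanced payment = 324,911.04 × 0.0038542 / (1 − (1+0.0038542)^−180) = $2,506.35.
Monthly savings = $4,063.86 − $2,506.35 = $1,557.51.
Break-even = $3,250.00 / $1,557.51 = 2.09 → 3 months.

3 months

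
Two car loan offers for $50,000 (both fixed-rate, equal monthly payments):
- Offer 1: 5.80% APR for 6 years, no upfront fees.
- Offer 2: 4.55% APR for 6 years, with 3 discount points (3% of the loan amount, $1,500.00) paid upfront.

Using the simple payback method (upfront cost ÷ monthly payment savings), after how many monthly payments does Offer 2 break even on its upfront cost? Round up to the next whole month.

52 months

Offer 1: at 5.80% the monthly rate is 0.0048333, so the payment is 50,000 × 0.0048333 / (1 − 1.0048333^−72) = $823.93.
Offer 2: monthly rate = 4.55%/12 = 0.0037917; payment = 50,000 × 0.0037917 / (1 − (1+0.0037917)^−72) = $794.85.
Monthly savings = $823.93 − $794.85 = $29.08.
Break-even = $1,500.00 / $29.08 = 51.58 → 52 months.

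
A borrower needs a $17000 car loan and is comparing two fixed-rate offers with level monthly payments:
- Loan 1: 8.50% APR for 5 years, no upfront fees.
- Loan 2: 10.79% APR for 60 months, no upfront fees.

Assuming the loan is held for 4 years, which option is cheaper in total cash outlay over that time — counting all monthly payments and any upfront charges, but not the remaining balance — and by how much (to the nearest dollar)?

Loan 1: at 8.50% the monthly rate is 0.0070833, so the payment is 17,000 × 0.0070833 / (1 − 1.0070833^−60) = $348.78.
Loan 2: at 10.79% the monthly rate is 0.0089917, so the payment is 17,000 × 0.0089917 / (1 − 1.0089917^−60) = $367.84.
Over 48 months: Loan 1 costs 48 × $348.78 = $16,741.44; Loan 2 costs 48 × $367.84 = $17,656.32.
Loan 1 is cheaper by $17,656.32 − $16,741.44 = $914.88.

Loan 1 by $915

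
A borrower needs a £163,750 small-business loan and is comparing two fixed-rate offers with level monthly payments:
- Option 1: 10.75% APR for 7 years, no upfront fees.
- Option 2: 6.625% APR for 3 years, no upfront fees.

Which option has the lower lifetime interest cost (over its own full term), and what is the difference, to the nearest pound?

Option 1: at 10.75% the monthly rate is 0.0089583, so the payment is 163,750 × 0.0089583 / (1 − 1.0089583^−84) = £2,782.32.
Total interest on Option 1 = 84 × £2,782.32 − £163,750 = £69,964.88.
Option 2: monthly rate = 6.625%/12 = 0.0055208; payment = 163,750 × 0.0055208 / (1 − (1+0.0055208)^−36) = £5,028.10.
Total interest on Option 2 = 36 × £5,028.10 − £163,750 = £17,261.60.
Option 2 is lower by £52,703.28.

Option 2 by £52,703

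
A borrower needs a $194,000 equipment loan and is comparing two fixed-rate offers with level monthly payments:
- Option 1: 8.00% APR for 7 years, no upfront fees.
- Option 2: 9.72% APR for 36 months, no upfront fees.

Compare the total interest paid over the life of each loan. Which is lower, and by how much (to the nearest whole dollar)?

Option 2 by $29,556

Option 1: at 8.00% the monthly rate is 0.0066667, so the payment is 194,000 × 0.0066667 / (1 − 1.0066667^−84) = $3,023.73.
Total interest on Option 1 = 84 × $3,023.73 − $194,000 = $59,993.32.
Option 2: at 9.72% the monthly rate is 0.0081000, so the payment is 194,000 × 0.0081000 / (1 − 1.0081000^−36) = $6,234.36.
Total interest on Option 2 = 36 × $6,234.36 − $194,000 = $30,436.96.
Option 2 is lower by $29,556.36.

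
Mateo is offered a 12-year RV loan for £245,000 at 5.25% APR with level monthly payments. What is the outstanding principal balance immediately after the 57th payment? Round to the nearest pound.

With monthly rate i = 5.25%/12 = 0.0043750, the balance after k of n payments is P · [(1+i)^n − (1+i)^k] / [(1+i)^n − 1].
(1+0.0043750)^144 = 1.87503229 and (1+0.0043750)^57 = 1.28252537, so the balance is 245,000 × (1.87503229 − 1.28252537) / (1.87503229 − 1) = £165,895.82.

£165,896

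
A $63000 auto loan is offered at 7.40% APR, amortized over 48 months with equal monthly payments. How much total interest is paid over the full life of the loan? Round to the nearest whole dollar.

At 7.40% the monthly rate is 0.0061667, so the payment is 63,000 × 0.0061667 / (1 − 1.0061667^−48) = $1,520.33.
Total paid = 48 × $1,520.33 = $72,975.84; interest = $72,975.84 − $63,000 = $9,975.84.

$9,976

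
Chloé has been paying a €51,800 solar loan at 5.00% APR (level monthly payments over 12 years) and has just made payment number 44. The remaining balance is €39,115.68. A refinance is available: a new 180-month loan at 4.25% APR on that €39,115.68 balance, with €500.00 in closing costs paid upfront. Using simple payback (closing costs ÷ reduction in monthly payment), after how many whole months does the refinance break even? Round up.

Current payment = 51,800 × 5%/12 / (1 − (1+0.0041667)^−144) = €479.09.
Refinanced payment = 39,115.68 × 0.0035417 / (1 − (1+0.0035417)^−180) = €294.26.
Monthly savings = €479.09 − €294.26 = €184.83.
Break-even = €500.00 / €184.83 = 2.71 → 3 months.

3 months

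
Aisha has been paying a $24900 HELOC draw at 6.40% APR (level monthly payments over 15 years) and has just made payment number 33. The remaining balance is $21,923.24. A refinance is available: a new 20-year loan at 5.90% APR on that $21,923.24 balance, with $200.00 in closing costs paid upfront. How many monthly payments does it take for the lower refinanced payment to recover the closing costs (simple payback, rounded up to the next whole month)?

Current payment = 24,900 × 6.4%/12 / (1 − (1+0.0053333)^−180) = $215.54.
Refinanced payment = 21,923.24 × 0.0049167 / (1 − (1+0.0049167)^−240) = $155.80.
Monthly savings = $215.54 − $155.80 = $59.74.
Break-even = $200.00 / $59.74 = 3.35 → 4 months.

4 months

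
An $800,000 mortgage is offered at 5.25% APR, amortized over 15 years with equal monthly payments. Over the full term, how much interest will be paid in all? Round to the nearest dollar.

Monthly rate = 5.25%/12 = 0.0043750; payment = 800,000 × 0.0043750 / (1 − (1+0.0043750)^−180) = $6,431.02.
Total paid = 180 × $6,431.02 = $1,157,583.60; interest = $1,157,583.60 − $800,000 = $357,583.60.

$357,584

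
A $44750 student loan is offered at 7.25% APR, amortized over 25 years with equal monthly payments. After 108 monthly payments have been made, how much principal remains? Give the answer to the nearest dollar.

With monthly rate i = 7.25%/12 = 0.0060417, the balance after k of n payments is P · [(1+i)^n − (1+i)^k] / [(1+i)^n − 1].
(1+0.0060417)^300 = 6.09242803 and (1+0.0060417)^108 = 1.91656939, so the balance is 44,750 × (6.09242803 − 1.91656939) / (6.09242803 − 1) = $36,695.59.

$36,696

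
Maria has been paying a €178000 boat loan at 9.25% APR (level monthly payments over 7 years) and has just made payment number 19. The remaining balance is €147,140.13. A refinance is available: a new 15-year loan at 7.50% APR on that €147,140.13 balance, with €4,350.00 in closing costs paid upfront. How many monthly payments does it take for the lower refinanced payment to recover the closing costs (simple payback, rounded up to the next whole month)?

Current payment = 178,000 × 9.25%/12 / (1 − (1+0.0077083)^−84) = €2,886.49.
Refinanced payment = 147,140.13 × 0.0062500 / (1 − (1+0.0062500)^−180) = €1,364.01.
Monthly savings = €2,886.49 − €1,364.01 = €1,522.48.
Break-even = €4,350.00 / €1,522.48 = 2.86 → 3 months.

3 months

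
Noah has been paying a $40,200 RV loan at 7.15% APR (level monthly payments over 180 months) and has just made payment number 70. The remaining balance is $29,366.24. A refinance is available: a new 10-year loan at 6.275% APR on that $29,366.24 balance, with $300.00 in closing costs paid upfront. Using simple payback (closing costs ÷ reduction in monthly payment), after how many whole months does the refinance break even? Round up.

Current payment = 40,200 × 7.15%/12 / (1 − (1+0.0059583)^−180) = $364.71.
Refinanced payment = 29,366.24 × 0.0052292 / (1 − (1+0.0052292)^−120) = $330.10.
Monthly savings = $364.71 − $330.10 = $34.61.
Break-even = $300.00 / $34.61 = 8.67 → 9 months.

9 months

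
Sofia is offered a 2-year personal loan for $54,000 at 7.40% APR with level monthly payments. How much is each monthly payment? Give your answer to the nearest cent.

$2,427.52

At 7.40% the monthly rate is 0.0061667, so the payment is 54,000 × 0.0061667 / (1 − 1.0061667^−24) = $2,427.52.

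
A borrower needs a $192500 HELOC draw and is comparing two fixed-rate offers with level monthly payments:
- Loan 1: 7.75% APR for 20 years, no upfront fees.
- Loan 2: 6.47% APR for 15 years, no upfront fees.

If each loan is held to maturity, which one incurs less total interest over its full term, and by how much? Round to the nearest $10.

Loan 2 by $78,010

Loan 1: at 7.75% the monthly rate is 0.0064583, so the payment is 192,500 × 0.0064583 / (1 − 1.0064583^−240) = $1,580.33.
Total interest on Loan 1 = 240 × $1,580.33 − $192,500 = $186,779.20.
Loan 2: monthly rate = 6.47%/12 = 0.0053917; payment = 192,500 × 0.0053917 / (1 − (1+0.0053917)^−180) = $1,673.71.
Total interest on Loan 2 = 180 × $1,673.71 − $192,500 = $108,767.80.
Loan 2 is lower by $78,011.40.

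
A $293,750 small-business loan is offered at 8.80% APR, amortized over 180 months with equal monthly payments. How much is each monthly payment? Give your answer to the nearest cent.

Monthly rate = 8.8%/12 = 0.0073333; payment = 293,750 × 0.0073333 / (1 − (1+0.0073333)^−180) = $2,944.56.

$2,944.56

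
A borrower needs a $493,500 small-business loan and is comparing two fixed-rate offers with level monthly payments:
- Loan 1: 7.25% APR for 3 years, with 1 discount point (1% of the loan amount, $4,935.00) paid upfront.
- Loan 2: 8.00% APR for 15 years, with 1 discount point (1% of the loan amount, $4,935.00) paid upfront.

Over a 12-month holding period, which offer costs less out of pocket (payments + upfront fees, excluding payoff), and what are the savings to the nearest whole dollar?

Loan 1: monthly rate = 7.25%/12 = 0.0060417; payment = 493,500 × 0.0060417 / (1 − (1+0.0060417)^−36) = $15,294.32.
Loan 2: at 8.00% the monthly rate is 0.0066667, so the payment is 493,500 × 0.0066667 / (1 − 1.0066667^−180) = $4,716.14.
Over 12 months: Loan 1 costs 12 × $15,294.32 + $4,935.00 = $188,466.84; Loan 2 costs 12 × $4,716.14 + $4,935.00 = $61,528.68.
Loan 2 is cheaper by $188,466.84 − $61,528.68 = $126,938.16.

Loan 2 by $126,938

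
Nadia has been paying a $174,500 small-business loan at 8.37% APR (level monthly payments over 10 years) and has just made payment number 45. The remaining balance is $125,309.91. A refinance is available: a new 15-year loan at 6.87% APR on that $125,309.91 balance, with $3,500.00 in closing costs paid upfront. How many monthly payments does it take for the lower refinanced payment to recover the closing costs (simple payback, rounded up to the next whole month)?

4 months

Current payment = 174,500 × 8.37%/12 / (1 − (1+0.0069750)^−120) = $2,151.44.
Refinanced payment = 125,309.91 × 0.0057250 / (1 − (1+0.0057250)^−180) = $1,117.23.
Monthly savings = $2,151.44 − $1,117.23 = $1,034.21.
Break-even = $3,500.00 / $1,034.21 = 3.38 → 4 months.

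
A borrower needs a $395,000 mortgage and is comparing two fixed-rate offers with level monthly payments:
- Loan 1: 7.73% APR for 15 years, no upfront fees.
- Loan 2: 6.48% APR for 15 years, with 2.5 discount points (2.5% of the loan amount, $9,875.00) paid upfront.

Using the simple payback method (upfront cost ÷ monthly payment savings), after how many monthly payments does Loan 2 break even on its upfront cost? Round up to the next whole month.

Loan 1: at 7.73% the monthly rate is 0.0064417, so the payment is 395,000 × 0.0064417 / (1 − 1.0064417^−180) = $3,713.52.
Loan 2: at 6.48% the monthly rate is 0.0054000, so the payment is 395,000 × 0.0054000 / (1 − 1.0054000^−180) = $3,436.53.
Monthly savings = $3,713.52 − $3,436.53 = $276.99.
Break-even = $9,875.00 / $276.99 = 35.65 → 36 months.

36 months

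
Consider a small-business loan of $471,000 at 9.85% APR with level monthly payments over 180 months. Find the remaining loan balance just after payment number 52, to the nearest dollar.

$396,647

With monthly rate i = 9.85%/12 = 0.0082083, the balance after k of n payments is P · [(1+i)^n − (1+i)^k] / [(1+i)^n − 1].
(1+0.0082083)^180 = 4.35562918 and (1+0.0082083)^52 = 1.52972972, so the balance is 471,000 × (4.35562918 − 1.52972972) / (4.35562918 − 1) = $396,646.52.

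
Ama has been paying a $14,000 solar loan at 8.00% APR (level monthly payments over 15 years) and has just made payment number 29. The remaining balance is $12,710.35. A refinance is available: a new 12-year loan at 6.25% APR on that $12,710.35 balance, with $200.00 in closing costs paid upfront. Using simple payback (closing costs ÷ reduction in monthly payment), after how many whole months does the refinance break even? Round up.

25 months

Current payment = 14,000 × 8%/12 / (1 − (1+0.0066667)^−180) = $133.79.
Refinanced payment = 12,710.35 × 0.0052083 / (1 − (1+0.0052083)^−144) = $125.68.
Monthly savings = $133.79 − $125.68 = $8.11.
Break-even = $200.00 / $8.11 = 24.66 → 25 months.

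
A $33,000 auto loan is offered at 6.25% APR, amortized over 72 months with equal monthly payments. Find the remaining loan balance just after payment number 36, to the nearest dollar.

$18,038

With monthly rate i = 6.25%/12 = 0.0052083, the balance after k of n payments is P · [(1+i)^n − (1+i)^k] / [(1+i)^n − 1].
(1+0.0052083)^72 = 1.45357613 and (1+0.0052083)^36 = 1.20564345, so the balance is 33,000 × (1.45357613 − 1.20564345) / (1.45357613 − 1) = $18,038.38.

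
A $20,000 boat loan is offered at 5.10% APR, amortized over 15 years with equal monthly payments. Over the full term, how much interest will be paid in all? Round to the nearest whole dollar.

$8,656

Monthly rate = 5.1%/12 = 0.0042500; payment = 20,000 × 0.0042500 / (1 − (1+0.0042500)^−180) = $159.20.
Total paid = 180 × $159.20 = $28,656.00; interest = $28,656.00 − $20,000 = $8,656.00.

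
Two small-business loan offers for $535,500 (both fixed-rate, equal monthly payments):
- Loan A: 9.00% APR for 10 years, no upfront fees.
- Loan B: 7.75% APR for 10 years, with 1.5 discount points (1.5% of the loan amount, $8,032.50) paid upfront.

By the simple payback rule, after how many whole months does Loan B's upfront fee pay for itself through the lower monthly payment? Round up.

Loan A: monthly rate = 9%/12 = 0.0075000; payment = 535,500 × 0.0075000 / (1 − (1+0.0075000)^−120) = $6,783.49.
Loan B: at 7.75% the monthly rate is 0.0064583, so the payment is 535,500 × 0.0064583 / (1 − 1.0064583^−120) = $6,426.57.
Monthly savings = $6,783.49 − $6,426.57 = $356.92.
Break-even = $8,032.50 / $356.92 = 22.51 → 23 months.

23 months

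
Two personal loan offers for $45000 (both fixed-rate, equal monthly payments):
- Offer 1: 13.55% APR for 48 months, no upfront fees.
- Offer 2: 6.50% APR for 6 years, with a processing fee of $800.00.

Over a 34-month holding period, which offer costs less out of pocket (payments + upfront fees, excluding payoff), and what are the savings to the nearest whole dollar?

Offer 1: monthly rate = 13.55%/12 = 0.0112917; payment = 45,000 × 0.0112917 / (1 − (1+0.0112917)^−48) = $1,219.56.
Offer 2: monthly rate = 6.5%/12 = 0.0054167; payment = 45,000 × 0.0054167 / (1 − (1+0.0054167)^−72) = $756.45.
Over 34 months: Offer 1 costs 34 × $1,219.56 = $41,465.04; Offer 2 costs 34 × $756.45 + $800.00 = $26,519.30.
Offer 2 is cheaper by $41,465.04 − $26,519.30 = $14,945.74.

Offer 2 by $14,946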